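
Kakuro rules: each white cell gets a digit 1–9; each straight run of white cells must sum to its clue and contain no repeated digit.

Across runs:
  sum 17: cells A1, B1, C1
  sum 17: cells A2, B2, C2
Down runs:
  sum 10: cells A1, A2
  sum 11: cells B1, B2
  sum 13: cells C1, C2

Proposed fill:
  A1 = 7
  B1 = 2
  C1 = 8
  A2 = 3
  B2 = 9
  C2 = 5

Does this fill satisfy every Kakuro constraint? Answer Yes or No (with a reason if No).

Yes

Across: 7+2+8=17; 3+9+5=17. Down: 7+3=10; 2+9=11; 8+5=13. No digit repeats within any run.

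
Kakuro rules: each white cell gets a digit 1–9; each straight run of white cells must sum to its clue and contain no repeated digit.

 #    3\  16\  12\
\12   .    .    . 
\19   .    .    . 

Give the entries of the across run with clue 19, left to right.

3 in 2 cells must be {1,2}; 16 in 2 cells must be {7,9}.
The 19 across and the 3 down share only 2, so R2C1 = 2.
Given what's placed, R2C2 must be 9 to fit the 19 across and 16 down.
R2C3 = 19 − 11 = 8 completes the 19 across.
R1C1 = 3 − 2 = 1 completes the 3 down.
R1C2 = 16 − 9 = 7 completes the 16 down.
R1C3 = 12 − 8 = 4 completes the 12 across.

2 9 8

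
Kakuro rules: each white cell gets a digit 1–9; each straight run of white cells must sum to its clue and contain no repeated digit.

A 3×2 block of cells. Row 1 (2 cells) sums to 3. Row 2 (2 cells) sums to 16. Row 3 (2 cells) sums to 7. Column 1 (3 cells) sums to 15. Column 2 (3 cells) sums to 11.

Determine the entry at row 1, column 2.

3 in 2 cells must be {1,2}; 16 in 2 cells must be {7,9}.
The 16 across and the 11 down share only 7, so (2,2) = 7.
Given what's placed, (1,2) must be 1 to fit the 3 across and 11 down.
(2,1) = 16 − 7 = 9 completes the 16 across.
(3,2) = 11 − 8 = 3 completes the 11 down.
(1,1) = 3 − 1 = 2 completes the 3 across.
(3,1) = 7 − 3 = 4 completes the 7 across.

1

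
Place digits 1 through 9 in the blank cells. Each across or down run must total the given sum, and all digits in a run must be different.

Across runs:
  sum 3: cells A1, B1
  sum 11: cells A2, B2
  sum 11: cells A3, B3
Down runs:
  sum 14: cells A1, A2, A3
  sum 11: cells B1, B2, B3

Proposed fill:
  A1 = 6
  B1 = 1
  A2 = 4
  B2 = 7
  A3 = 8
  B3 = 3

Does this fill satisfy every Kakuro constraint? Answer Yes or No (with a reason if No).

No — the down run A1–A3 sums to 18, not 14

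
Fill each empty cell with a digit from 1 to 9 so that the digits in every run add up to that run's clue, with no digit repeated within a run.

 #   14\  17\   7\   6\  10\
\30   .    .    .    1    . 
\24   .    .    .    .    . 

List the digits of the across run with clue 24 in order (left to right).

6 8 2 5 3

17 in 2 cells must be {8,9}.
R1C3 = 5: the only remaining digit allowed by both the 30 across and the 7 down.
R2C3 = 7 − 5 = 2 completes the 7 down.
R2C4 = 6 − 1 = 5 completes the 6 down.
Nothing is forced directly, so branch on R2C2, whose candidates are 8 or 9. If R2C2 = 9: that forces R1C2 = 8, after which R2C1 would have to be in {1,7} for the 24 across but in {5,6,8,9} for the 14 down — contradiction. So R2C2 = 8.
R1C2 = 17 − 8 = 9 completes the 17 down.
Given what's placed, R2C1 must be 6 to fit the 24 across and 14 down.
R2C5 = 24 − 21 = 3 completes the 24 across.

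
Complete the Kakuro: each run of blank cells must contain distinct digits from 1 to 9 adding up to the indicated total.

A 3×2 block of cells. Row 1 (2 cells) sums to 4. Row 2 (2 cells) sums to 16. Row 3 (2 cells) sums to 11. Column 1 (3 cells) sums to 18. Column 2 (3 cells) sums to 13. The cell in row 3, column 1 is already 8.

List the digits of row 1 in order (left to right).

3 1

4 in 2 cells must be {1,3}; 16 in 2 cells must be {7,9}.
(3,2) = 11 − 8 = 3 completes the 11 across.
Given what's placed, (1,2) must be 1 to fit the 4 across and 13 down.
(2,2) = 13 − 4 = 9 completes the 13 down.
(1,1) = 4 − 1 = 3 completes the 4 across.
(2,1) = 16 − 9 = 7 completes the 16 across.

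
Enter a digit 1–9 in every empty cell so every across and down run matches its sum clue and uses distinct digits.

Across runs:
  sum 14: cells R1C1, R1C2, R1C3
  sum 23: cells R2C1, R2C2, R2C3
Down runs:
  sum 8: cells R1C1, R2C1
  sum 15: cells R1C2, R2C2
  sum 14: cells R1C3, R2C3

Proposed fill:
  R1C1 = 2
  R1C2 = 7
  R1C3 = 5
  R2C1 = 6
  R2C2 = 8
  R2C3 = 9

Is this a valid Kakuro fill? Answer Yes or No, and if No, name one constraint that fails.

Across: 2+7+5=14; 6+8+9=23. Down: 2+6=8; 7+8=15; 5+9=14. No digit repeats within any run.

Yes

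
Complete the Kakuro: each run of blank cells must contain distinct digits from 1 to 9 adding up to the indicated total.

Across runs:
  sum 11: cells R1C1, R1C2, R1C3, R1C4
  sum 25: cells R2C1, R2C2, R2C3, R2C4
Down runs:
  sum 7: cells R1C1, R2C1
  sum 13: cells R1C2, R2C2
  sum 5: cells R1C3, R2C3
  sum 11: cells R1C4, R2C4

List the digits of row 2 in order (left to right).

6 8 2 9

11 in 4 cells must be {1,2,3,5}.
Only 5 fits R1C2 under both its across sum 11 and down sum 13.
R2C2 = 13 − 5 = 8 completes the 13 down.
Nothing is forced directly, so branch on R1C4, whose candidates are 2 or 3. If R1C4 = 3: then R2C4 would have to be in {1,2,3,4,5,6,7,9} for the 25 across but in {8} for the 11 down — contradiction. So R1C4 = 2.
R2C4 = 11 − 2 = 9 completes the 11 down.
No cell is forced outright now. R1C1 can only be 1 or 3 (the digits allowed by both its 11 across and its 7 down). If R1C1 = 3: that forces R1C3 = 1, after which R2C1 would have to be in {1,2,3,5,6,7} for the 25 across but in {4} for the 7 down — contradiction. So R1C1 = 1.
R1C3 = 11 − 8 = 3 completes the 11 across.
R2C1 = 7 − 1 = 6 completes the 7 down.
R2C3 = 25 − 23 = 2 completes the 25 across.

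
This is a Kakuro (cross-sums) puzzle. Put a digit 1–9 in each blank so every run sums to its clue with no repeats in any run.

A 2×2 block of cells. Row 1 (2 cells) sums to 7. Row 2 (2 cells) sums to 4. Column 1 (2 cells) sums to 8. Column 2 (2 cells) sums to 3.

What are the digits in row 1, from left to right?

4 in 2 cells must be {1,3}; 3 in 2 cells must be {1,2}.
The 4 across and the 3 down share only 1, so (2,2) = 1.
(1,2) = 3 − 1 = 2 completes the 3 down.
(2,1) = 4 − 1 = 3 completes the 4 across.
(1,1) = 7 − 2 = 5 completes the 7 across.

5 2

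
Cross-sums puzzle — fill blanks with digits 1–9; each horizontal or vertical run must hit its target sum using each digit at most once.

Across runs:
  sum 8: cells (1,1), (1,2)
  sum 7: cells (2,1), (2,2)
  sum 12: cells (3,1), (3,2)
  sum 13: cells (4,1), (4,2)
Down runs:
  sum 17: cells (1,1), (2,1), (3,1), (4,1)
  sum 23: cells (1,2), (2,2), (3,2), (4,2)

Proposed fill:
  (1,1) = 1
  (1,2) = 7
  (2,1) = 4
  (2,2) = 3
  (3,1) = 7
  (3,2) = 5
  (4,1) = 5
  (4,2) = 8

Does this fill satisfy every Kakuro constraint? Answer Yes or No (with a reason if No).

Across: 1+7=8; 4+3=7; 7+5=12; 5+8=13. Down: 1+4+7+5=17; 7+3+5+8=23. No digit repeats within any run.

Yes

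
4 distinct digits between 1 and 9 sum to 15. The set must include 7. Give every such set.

4 distinct digits from 1–9 sum between 10 and 30.
Keeping only sets containing 7.

{1,2,5,7}; {1,3,4,7}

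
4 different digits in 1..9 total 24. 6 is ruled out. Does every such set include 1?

No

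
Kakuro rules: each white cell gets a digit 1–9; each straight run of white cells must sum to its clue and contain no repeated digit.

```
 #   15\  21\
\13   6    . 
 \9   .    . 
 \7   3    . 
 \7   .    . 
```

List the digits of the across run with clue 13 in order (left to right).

6 7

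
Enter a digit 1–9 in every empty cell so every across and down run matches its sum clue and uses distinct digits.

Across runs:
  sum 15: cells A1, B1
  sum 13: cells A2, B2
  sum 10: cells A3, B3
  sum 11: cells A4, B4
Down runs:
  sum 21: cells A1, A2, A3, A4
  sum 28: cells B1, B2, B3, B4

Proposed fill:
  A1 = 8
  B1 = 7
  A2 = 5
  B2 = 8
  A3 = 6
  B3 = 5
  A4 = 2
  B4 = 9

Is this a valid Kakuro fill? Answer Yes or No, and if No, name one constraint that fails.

No — the across run A3–B3 sums to 11, not 10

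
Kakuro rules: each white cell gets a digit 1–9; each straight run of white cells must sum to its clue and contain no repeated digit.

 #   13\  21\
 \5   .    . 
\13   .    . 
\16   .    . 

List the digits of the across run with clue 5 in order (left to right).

16 in 2 cells must be {7,9}.
The 5 across and the 21 down share only 4, so R1C2 = 4.
Given what's placed, R3C2 must be 9 to fit the 16 across and 21 down.
R1C1 = 5 − 4 = 1 completes the 5 across.
R2C2 = 21 − 13 = 8 completes the 21 down.
R3C1 = 16 − 9 = 7 completes the 16 across.
R2C1 = 13 − 8 = 5 completes the 13 across.

1 4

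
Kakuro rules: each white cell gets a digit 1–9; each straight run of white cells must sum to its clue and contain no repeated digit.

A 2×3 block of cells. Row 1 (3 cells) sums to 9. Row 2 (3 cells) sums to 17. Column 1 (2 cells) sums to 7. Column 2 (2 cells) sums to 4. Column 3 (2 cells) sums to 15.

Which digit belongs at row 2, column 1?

5

4 in 2 cells must be {1,3}.
The 9 across and the 15 down share only 6, so (1,3) = 6.
(2,3) = 15 − 6 = 9 completes the 15 down.
Given what's placed, (1,2) must be 1 to fit the 9 across and 4 down.
(2,2) = 4 − 1 = 3 completes the 4 down.
(1,1) = 9 − 7 = 2 completes the 9 across.
(2,1) = 17 − 12 = 5 completes the 17 across.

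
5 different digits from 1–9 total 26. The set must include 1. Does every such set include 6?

No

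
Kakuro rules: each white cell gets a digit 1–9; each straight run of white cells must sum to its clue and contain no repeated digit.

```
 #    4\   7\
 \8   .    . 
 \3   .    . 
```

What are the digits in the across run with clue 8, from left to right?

3 5

3 in 2 cells must be {1,2}; 4 in 2 cells must be {1,3}.
The 3 across and the 4 down share only 1, so R2C1 = 1.
R2C2 = 3 − 1 = 2 completes the 3 across.
R1C1 = 4 − 1 = 3 completes the 4 down.
R1C2 = 8 − 3 = 5 completes the 8 across.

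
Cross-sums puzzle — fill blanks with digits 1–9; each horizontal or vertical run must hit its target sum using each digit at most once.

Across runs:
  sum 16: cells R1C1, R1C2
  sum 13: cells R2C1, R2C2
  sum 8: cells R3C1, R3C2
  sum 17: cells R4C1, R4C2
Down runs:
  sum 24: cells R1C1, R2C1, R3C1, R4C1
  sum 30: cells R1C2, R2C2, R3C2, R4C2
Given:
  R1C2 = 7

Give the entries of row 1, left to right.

9 7

16 in 2 cells must be {7,9}; 17 in 2 cells must be {8,9}; 30 in 4 cells must be {6,7,8,9}.
R1C1 = 16 − 7 = 9 completes the 16 across.
Given what's placed, R3C2 must be 6 to fit the 8 across and 30 down.
R4C1 = 8: the only remaining digit allowed by both the 17 across and the 24 down.
R4C2 = 17 − 8 = 9 completes the 17 across.
R2C2 = 30 − 22 = 8 completes the 30 down.
R3C1 = 8 − 6 = 2 completes the 8 across.
R2C1 = 13 − 8 = 5 completes the 13 across.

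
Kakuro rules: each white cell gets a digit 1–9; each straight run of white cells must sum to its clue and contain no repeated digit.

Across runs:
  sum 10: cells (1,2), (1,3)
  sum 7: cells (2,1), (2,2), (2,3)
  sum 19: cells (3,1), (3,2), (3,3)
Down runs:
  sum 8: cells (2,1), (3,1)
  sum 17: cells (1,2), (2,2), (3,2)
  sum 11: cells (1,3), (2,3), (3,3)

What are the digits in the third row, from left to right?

6 5 8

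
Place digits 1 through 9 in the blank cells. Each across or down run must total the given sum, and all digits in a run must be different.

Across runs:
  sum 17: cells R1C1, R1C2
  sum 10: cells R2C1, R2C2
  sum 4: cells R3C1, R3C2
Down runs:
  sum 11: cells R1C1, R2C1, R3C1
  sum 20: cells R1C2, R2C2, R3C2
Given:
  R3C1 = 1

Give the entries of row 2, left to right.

2 8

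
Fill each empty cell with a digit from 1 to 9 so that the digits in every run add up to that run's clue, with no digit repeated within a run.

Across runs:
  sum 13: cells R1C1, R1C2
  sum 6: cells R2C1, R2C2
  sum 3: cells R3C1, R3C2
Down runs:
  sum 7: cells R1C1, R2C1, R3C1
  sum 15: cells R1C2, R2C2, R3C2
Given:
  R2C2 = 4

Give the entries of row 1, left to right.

4 9

3 in 2 cells must be {1,2}; 7 in 3 cells must be {1,2,4}.
The 13 across and the 7 down share only 4, so R1C1 = 4.
R1C2 = 13 − 4 = 9 completes the 13 across.
R2C1 = 6 − 4 = 2 completes the 6 across.
R3C1 = 7 − 6 = 1 completes the 7 down.
R3C2 = 3 − 1 = 2 completes the 3 across.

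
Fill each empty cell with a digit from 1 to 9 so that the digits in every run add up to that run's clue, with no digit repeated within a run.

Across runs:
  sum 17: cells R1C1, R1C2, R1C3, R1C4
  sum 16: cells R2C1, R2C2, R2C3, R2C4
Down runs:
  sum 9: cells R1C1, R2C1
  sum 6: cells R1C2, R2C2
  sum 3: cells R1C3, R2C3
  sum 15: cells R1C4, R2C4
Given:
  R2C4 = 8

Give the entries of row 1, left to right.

4 5 1 7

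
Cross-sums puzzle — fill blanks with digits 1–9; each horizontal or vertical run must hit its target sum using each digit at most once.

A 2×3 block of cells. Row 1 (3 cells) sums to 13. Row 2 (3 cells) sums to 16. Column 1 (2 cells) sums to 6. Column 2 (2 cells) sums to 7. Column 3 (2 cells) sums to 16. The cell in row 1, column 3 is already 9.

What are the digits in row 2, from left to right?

16 in 2 cells must be {7,9}.
Given what's placed, (1,1) must be 1 to fit the 13 across and 6 down.
(1,2) = 13 − 10 = 3 completes the 13 across.
(2,1) = 6 − 1 = 5 completes the 6 down.
(2,2) = 7 − 3 = 4 completes the 7 down.
(2,3) = 16 − 9 = 7 completes the 16 across.

5 4 7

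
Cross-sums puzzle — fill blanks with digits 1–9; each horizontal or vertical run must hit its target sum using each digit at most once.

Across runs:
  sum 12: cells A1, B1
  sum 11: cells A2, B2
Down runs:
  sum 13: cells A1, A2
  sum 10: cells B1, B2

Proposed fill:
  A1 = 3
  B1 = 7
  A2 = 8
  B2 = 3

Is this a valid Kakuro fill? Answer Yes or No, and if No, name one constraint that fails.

No — the across run A1–B1 sums to 10, not 12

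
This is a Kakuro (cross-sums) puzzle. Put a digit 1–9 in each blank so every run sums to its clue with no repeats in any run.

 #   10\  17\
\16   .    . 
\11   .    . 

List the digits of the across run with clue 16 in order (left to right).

16 in 2 cells must be {7,9}; 17 in 2 cells must be {8,9}.
The 16 across and the 17 down share only 9, so R1C2 = 9.
R2C2 = 17 − 9 = 8 completes the 17 down.
R1C1 = 16 − 9 = 7 completes the 16 across.
R2C1 = 11 − 8 = 3 completes the 11 across.

7 9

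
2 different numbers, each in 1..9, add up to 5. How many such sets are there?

2

2 distinct digits from 1–9 sum between 3 and 17.
Enumerating: {1,4}, {2,3}.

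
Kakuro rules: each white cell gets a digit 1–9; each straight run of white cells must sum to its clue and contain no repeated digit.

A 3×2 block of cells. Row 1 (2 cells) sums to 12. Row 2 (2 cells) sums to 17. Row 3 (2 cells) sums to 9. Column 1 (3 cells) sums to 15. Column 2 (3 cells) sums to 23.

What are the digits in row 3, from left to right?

3, 6

17 in 2 cells must be {8,9}; 23 in 3 cells must be {6,8,9}.
Nothing is forced directly, so branch on (3,2), whose candidates are 6 or 8. If (3,2) = 8: that forces (1,2) = 9, after which (2,2) would have to be in {8,9} for the 17 across but in {6} for the 23 down — contradiction. So (3,2) = 6.
(3,1) = 9 − 6 = 3 completes the 9 across.
Given what's placed, (2,1) must be 8 to fit the 17 across and 15 down.
(2,2) = 17 − 8 = 9 completes the 17 across.
(1,1) = 15 − 11 = 4 completes the 15 down.
(1,2) = 12 − 4 = 8 completes the 12 across.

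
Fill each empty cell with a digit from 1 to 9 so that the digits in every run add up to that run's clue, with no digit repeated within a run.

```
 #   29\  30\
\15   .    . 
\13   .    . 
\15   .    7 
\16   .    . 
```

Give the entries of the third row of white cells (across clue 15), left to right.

8, 7

16 in 2 cells must be {7,9}; 29 in 4 cells must be {5,7,8,9}; 30 in 4 cells must be {6,7,8,9}.
R3C1 = 15 − 7 = 8 completes the 15 across.
Given what's placed, R4C2 must be 9 to fit the 16 across and 30 down.
R4C1 = 16 − 9 = 7 completes the 16 across.
R1C1 = 9: the only remaining digit allowed by both the 15 across and the 29 down.
R1C2 = 15 − 9 = 6 completes the 15 across.
R2C1 = 29 − 24 = 5 completes the 29 down.
R2C2 = 13 − 5 = 8 completes the 13 across.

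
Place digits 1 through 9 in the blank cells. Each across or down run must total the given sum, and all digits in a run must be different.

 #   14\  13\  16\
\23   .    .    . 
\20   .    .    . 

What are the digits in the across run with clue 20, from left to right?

23 in 3 cells must be {6,8,9}; 16 in 2 cells must be {7,9}.
The 23 across and the 16 down share only 9, so R1C3 = 9.
R2C3 = 16 − 9 = 7 completes the 16 down.
Nothing is forced directly, so branch on R1C1, whose candidates are 6 or 8. If R1C1 = 8: that forces R1C2 = 6, after which R2C1 would have to be in {4,5,8,9} for the 20 across but in {6} for the 14 down — contradiction. So R1C1 = 6.
R1C2 = 23 − 15 = 8 completes the 23 across.
R2C1 = 14 − 6 = 8 completes the 14 down.
R2C2 = 20 − 15 = 5 completes the 20 across.

8, 5, 7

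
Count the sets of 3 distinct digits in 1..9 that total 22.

2

3 distinct digits from 1–9 sum between 6 and 24.
Enumerating: {5,8,9}, {6,7,9}.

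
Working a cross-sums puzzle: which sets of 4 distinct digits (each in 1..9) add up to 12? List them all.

{1,2,3,6}; {1,2,4,5}

4 distinct digits from 1–9 sum between 10 and 30.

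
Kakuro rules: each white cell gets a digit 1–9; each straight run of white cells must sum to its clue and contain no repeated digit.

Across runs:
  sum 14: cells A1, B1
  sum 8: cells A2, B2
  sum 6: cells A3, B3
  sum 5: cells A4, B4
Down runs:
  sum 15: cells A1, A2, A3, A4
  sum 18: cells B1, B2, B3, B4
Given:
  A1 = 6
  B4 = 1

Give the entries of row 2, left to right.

B1 = 14 − 6 = 8 completes the 14 across.
A4 = 5 − 1 = 4 completes the 5 across.
A3 = 2: the only remaining digit allowed by both the 6 across and the 15 down.
B3 = 6 − 2 = 4 completes the 6 across.
A2 = 15 − 12 = 3 completes the 15 down.
B2 = 8 − 3 = 5 completes the 8 across.

3 5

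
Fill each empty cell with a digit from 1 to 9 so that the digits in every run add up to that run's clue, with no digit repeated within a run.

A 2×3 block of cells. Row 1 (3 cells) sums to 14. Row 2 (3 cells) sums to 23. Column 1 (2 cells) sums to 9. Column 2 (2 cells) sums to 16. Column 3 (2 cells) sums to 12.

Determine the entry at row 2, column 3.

23 in 3 cells must be {6,8,9}; 16 in 2 cells must be {7,9}.
The 23 across and the 16 down share only 9, so (2,2) = 9.
Given what's placed, (2,3) must be 8 to fit the 23 across and 12 down.
(1,2) = 16 − 9 = 7 completes the 16 down.
(1,3) = 12 − 8 = 4 completes the 12 down.
(2,1) = 23 − 17 = 6 completes the 23 across.
(1,1) = 14 − 11 = 3 completes the 14 across.

8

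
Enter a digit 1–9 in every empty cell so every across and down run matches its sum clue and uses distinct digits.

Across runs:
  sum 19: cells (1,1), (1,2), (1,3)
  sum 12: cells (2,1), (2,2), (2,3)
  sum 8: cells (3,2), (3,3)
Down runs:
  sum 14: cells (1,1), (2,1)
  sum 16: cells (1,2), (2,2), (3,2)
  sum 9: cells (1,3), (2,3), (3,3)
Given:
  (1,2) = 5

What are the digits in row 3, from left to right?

(1,3) = 6: the only remaining digit allowed by both the 19 across and the 9 down.
(1,1) = 19 − 11 = 8 completes the 19 across.
(2,1) = 14 − 8 = 6 completes the 14 down.
Nothing is forced directly, so branch on (2,2), whose candidates are 2 or 4. If (2,2) = 2: then (2,3) would have to be in {4} for the 12 across but in {1,2} for the 9 down — contradiction. So (2,2) = 4.
(2,3) = 12 − 10 = 2 completes the 12 across.
(3,2) = 16 − 9 = 7 completes the 16 down.
(3,3) = 8 − 7 = 1 completes the 8 across.

7 1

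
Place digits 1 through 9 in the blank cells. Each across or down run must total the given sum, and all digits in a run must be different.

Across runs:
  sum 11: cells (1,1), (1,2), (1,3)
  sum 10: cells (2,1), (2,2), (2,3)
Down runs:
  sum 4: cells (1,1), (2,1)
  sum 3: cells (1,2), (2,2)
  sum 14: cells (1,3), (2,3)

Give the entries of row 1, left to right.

1 2 8

4 in 2 cells must be {1,3}; 3 in 2 cells must be {1,2}.
Nothing is forced directly, so branch on (2,3), whose candidates are 5 or 6. If (2,3) = 5: then (1,3) would have to be in {1,2,3,4,5,6,7,8} for the 11 across but in {9} for the 14 down — contradiction. So (2,3) = 6.
(1,3) = 14 − 6 = 8 completes the 14 down.
Given what's placed, (2,2) must be 1 to fit the 10 across and 3 down.
(1,1) = 1: the only remaining digit allowed by both the 11 across and the 4 down.
(1,2) = 11 − 9 = 2 completes the 11 across.
(2,1) = 10 − 7 = 3 completes the 10 across.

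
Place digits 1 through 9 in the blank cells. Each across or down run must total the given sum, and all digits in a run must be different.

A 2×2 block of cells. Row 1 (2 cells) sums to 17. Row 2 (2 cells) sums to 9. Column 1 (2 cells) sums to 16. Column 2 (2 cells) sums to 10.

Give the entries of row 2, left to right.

7 2

17 in 2 cells must be {8,9}; 16 in 2 cells must be {7,9}.
The 17 across and the 16 down share only 9, so (1,1) = 9.
(1,2) = 17 − 9 = 8 completes the 17 across.
(2,1) = 16 − 9 = 7 completes the 16 down.
(2,2) = 9 − 7 = 2 completes the 9 across.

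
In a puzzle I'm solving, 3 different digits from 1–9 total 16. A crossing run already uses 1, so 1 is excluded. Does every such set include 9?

Counterexample: {2,6,8} sums to 16 under that restriction without using 9.

No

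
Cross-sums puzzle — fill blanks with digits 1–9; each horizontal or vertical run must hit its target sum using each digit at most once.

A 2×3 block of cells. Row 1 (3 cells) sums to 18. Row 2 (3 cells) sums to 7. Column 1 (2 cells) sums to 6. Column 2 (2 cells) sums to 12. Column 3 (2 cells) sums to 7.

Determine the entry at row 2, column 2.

4

7 in 3 cells must be {1,2,4}.
The 7 across and the 12 down share only 4, so (2,2) = 4.
(1,2) = 12 − 4 = 8 completes the 12 down.
Nothing is forced directly, so branch on (1,1), whose candidates are 1 or 4. If (1,1) = 1: then (1,3) would have to be in {9} for the 18 across but in {1,2,3,4,5,6} for the 7 down — contradiction. So (1,1) = 4.
(1,3) = 18 − 12 = 6 completes the 18 across.
(2,1) = 6 − 4 = 2 completes the 6 down.
(2,3) = 7 − 6 = 1 completes the 7 across.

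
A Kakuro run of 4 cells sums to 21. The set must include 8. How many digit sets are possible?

5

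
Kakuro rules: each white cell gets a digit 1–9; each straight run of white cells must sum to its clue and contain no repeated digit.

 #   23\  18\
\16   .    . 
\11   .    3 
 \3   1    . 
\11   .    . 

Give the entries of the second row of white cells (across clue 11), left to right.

8 3

16 in 2 cells must be {7,9}; 3 in 2 cells must be {1,2}.
R2C1 = 11 − 3 = 8 completes the 11 across.
R3C2 = 3 − 1 = 2 completes the 3 across.
Given what's placed, R1C1 must be 9 to fit the 16 across and 23 down.
R1C2 = 16 − 9 = 7 completes the 16 across.
R4C1 = 23 − 18 = 5 completes the 23 down.
R4C2 = 11 − 5 = 6 completes the 11 across.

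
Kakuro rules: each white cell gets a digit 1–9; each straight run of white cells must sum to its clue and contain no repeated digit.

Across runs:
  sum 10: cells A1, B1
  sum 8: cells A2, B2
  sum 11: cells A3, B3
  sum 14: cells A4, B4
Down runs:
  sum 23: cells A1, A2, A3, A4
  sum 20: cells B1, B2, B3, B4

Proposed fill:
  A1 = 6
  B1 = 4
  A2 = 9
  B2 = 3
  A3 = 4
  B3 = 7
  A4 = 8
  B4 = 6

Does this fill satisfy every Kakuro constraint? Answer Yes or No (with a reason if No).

No — the down run A1–A4 sums to 27, not 23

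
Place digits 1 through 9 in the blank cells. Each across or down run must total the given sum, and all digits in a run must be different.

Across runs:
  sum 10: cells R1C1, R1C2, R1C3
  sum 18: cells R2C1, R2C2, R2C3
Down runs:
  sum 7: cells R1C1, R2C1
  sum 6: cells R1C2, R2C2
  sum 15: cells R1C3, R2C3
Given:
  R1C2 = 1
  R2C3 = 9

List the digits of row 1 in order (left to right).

3, 1, 6

R1C3 = 15 − 9 = 6 completes the 15 down.
R2C2 = 6 − 1 = 5 completes the 6 down.
R1C1 = 10 − 7 = 3 completes the 10 across.
R2C1 = 18 − 14 = 4 completes the 18 across.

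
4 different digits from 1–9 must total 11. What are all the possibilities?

4 distinct digits from 1–9 sum between 10 and 30.
Only one set works: {1,2,3,5}.

{1,2,3,5}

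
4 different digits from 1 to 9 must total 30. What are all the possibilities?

{6,7,8,9}

4 distinct digits from 1–9 sum between 10 and 30.
Only one set works: {6,7,8,9}.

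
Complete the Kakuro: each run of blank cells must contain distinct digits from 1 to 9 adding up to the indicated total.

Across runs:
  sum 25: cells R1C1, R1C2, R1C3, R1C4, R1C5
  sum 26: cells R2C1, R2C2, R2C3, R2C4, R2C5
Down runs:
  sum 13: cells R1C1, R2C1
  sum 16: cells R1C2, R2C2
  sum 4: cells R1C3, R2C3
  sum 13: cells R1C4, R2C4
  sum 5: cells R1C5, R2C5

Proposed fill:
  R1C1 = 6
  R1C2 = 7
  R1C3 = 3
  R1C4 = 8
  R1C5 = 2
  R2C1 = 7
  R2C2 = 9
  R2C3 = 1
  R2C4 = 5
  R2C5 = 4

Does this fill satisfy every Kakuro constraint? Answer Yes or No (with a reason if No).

No — the down run R1C5–R2C5 sums to 6, not 5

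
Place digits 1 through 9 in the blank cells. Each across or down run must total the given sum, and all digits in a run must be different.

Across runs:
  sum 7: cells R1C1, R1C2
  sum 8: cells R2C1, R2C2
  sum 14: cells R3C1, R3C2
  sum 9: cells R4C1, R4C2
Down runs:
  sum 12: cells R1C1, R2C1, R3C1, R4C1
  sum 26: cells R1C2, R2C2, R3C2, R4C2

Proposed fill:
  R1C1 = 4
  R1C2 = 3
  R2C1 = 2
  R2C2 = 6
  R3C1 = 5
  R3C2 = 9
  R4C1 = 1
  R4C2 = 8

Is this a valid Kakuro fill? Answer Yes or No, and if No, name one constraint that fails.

Across: 4+3=7; 2+6=8; 5+9=14; 1+8=9. Down: 4+2+5+1=12; 3+6+9+8=26. No digit repeats within any run.

Yes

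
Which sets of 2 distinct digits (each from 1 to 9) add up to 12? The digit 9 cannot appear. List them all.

2 distinct digits from 1–9 sum between 3 and 17.
Dropping sets that contain 9.

{4,8}; {5,7}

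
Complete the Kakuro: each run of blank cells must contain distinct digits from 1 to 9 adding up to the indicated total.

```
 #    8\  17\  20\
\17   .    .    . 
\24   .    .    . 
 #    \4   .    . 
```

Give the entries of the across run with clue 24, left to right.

24 in 3 cells must be {7,8,9}; 4 in 2 cells must be {1,3}.
Only 7 fits R2C1 under both its across sum 24 and down sum 8.
The 4 across and the 20 down share only 3, so R3C3 = 3.
R1C1 = 8 − 7 = 1 completes the 8 down.
R1C3 = 9: the only remaining digit allowed by both the 17 across and the 20 down.
R2C3 = 20 − 12 = 8 completes the 20 down.
R3C2 = 4 − 3 = 1 completes the 4 across.
R1C2 = 17 − 10 = 7 completes the 17 across.
R2C2 = 24 − 15 = 9 completes the 24 across.

7, 9, 8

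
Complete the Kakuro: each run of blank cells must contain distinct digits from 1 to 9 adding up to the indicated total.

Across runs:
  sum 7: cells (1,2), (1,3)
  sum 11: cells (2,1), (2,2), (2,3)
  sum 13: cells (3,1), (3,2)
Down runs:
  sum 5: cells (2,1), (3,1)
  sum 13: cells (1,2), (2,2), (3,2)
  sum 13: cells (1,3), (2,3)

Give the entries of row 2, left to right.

1 3 7

The 13 across and the 5 down share only 4, so (3,1) = 4.
(3,2) = 13 − 4 = 9 completes the 13 across.
(2,1) = 5 − 4 = 1 completes the 5 down.
(2,2) = 3: the only remaining digit allowed by both the 11 across and the 13 down.
(2,3) = 11 − 4 = 7 completes the 11 across.
(1,2) = 13 − 12 = 1 completes the 13 down.
(1,3) = 7 − 1 = 6 completes the 7 across.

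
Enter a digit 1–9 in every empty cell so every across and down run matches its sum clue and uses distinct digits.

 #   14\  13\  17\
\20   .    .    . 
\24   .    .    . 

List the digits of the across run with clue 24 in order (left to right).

9, 7, 8

24 in 3 cells must be {7,8,9}; 17 in 2 cells must be {8,9}.
Nothing is forced directly, so branch on R2C1, whose candidates are 8 or 9. If R2C1 = 8: that forces R1C1 = 6, R1C3 = 9, after which R2C3 would have to be in {7,9} for the 24 across but in {8} for the 17 down — contradiction. So R2C1 = 9.
R1C1 = 14 − 9 = 5 completes the 14 down.
Given what's placed, R2C3 must be 8 to fit the 24 across and 17 down.
R1C3 = 17 − 8 = 9 completes the 17 down.
R2C2 = 24 − 17 = 7 completes the 24 across.
R1C2 = 20 − 14 = 6 completes the 20 across.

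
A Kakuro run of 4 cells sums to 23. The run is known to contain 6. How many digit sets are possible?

4 distinct digits from 1–9 sum between 10 and 30.
Keeping only sets containing 6.
Enumerating: {1,6,7,9}, {2,6,7,8}, {3,5,6,9}, {4,5,6,8}.

4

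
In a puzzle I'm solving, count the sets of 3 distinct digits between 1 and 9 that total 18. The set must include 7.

3

3 distinct digits from 1–9 sum between 6 and 24.
Keeping only sets containing 7.
Enumerating: {2,7,9}, {3,7,8}, {5,6,7}.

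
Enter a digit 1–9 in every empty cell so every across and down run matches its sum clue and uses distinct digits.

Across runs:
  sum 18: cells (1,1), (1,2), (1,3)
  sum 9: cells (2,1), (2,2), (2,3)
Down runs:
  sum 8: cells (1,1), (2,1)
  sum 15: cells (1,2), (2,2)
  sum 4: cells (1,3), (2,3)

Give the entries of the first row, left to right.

6 9 3

4 in 2 cells must be {1,3}.
The 9 across and the 15 down share only 6, so (2,2) = 6.
Given what's placed, (2,3) must be 1 to fit the 9 across and 4 down.
(1,2) = 15 − 6 = 9 completes the 15 down.
(1,3) = 4 − 1 = 3 completes the 4 down.
(2,1) = 9 − 7 = 2 completes the 9 across.
(1,1) = 18 − 12 = 6 completes the 18 across.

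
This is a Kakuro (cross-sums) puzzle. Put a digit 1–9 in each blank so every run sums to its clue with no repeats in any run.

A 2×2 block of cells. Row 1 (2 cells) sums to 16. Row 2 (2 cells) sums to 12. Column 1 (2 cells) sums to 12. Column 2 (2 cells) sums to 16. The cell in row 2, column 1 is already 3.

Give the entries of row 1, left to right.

9 7

16 in 2 cells must be {7,9}.
(1,1) = 12 − 3 = 9 completes the 12 down.
(1,2) = 16 − 9 = 7 completes the 16 across.
(2,2) = 12 − 3 = 9 completes the 12 across.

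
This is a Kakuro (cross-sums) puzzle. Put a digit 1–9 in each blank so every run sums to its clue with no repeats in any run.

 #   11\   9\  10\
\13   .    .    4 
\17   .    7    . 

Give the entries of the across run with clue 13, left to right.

7, 2, 4

R1C2 = 9 − 7 = 2 completes the 9 down.
R2C3 = 10 − 4 = 6 completes the 10 down.
R1C1 = 13 − 6 = 7 completes the 13 across.
R2C1 = 17 − 13 = 4 completes the 17 across.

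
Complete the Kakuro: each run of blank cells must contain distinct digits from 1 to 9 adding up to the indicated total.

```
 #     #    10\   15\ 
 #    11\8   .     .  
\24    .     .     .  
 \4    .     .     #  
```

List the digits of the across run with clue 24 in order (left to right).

24 in 3 cells must be {7,8,9}; 4 in 2 cells must be {1,3}.
The 24 across and the 10 down share only 7, so R2C2 = 7.
Intersecting the 4 across with the 11 down forces R3C1 = 3.
R3C2 = 4 − 3 = 1 completes the 4 across.
R1C2 = 10 − 8 = 2 completes the 10 down.
R1C3 = 8 − 2 = 6 completes the 8 across.
R2C1 = 11 − 3 = 8 completes the 11 down.
R2C3 = 24 − 15 = 9 completes the 24 across.

8 7 9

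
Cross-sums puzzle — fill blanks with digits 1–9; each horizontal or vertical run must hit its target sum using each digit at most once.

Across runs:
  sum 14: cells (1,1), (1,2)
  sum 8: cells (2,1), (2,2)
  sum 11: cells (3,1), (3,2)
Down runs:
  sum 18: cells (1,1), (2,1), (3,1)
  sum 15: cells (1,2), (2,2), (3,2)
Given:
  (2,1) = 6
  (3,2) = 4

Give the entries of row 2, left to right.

6 2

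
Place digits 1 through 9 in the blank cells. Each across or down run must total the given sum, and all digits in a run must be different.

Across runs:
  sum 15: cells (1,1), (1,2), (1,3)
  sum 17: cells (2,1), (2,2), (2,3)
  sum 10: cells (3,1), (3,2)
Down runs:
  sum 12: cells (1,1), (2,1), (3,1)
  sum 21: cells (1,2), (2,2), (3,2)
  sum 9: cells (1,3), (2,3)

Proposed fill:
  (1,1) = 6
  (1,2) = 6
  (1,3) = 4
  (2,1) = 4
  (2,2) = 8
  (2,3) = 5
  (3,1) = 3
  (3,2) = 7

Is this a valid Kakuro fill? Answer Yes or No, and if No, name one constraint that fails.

No — the across run (1,1)–(1,3) sums to 16, not 15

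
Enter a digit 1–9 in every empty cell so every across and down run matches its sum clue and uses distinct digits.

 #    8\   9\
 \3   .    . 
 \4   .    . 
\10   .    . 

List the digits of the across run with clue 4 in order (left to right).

3, 1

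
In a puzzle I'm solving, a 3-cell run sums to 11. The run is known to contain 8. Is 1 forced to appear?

The only way to make 11 from 3 distinct digits under that restriction is {1,2,8}, which contains 1.

Yes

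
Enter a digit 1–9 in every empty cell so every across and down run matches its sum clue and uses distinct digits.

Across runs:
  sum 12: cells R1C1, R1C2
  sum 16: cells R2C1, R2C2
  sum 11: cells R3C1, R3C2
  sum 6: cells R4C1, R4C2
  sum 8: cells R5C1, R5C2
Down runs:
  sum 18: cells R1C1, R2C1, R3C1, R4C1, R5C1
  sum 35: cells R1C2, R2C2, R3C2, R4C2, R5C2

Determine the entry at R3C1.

16 in 2 cells must be {7,9}; 35 in 5 cells must be {5,6,7,8,9}.
Only 7 fits R2C1 under both its across sum 16 and down sum 18.
R2C2 = 16 − 7 = 9 completes the 16 across.
Given what's placed, R4C2 must be 5 to fit the 6 across and 35 down.
R4C1 = 6 − 5 = 1 completes the 6 across.
No cell is forced outright now. R1C1 can only be 3 or 5 (the digits allowed by both its 12 across and its 18 down). If R1C1 = 3: then R1C2 would have to be in {9} for the 12 across but in {6,7,8} for the 35 down — contradiction. So R1C1 = 5.
R1C2 = 12 − 5 = 7 completes the 12 across.
Given what's placed, R5C2 must be 6 to fit the 8 across and 35 down.
R3C2 = 35 − 27 = 8 completes the 35 down.
R5C1 = 8 − 6 = 2 completes the 8 across.
R3C1 = 11 − 8 = 3 completes the 11 across.

3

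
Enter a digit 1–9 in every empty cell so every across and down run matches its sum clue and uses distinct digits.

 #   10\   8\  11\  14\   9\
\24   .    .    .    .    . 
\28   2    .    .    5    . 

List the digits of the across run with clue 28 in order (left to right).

2 6 7 5 8

R1C1 = 10 − 2 = 8 completes the 10 down.
R1C4 = 14 − 5 = 9 completes the 14 down.
No cell is forced outright now. R1C3 can only be 2 or 4 (the digits allowed by both its 24 across and its 11 down). If R1C3 = 2: that forces R1C2 = 1, R1C5 = 4, R2C2 = 7, after which R2C3 would have to be in {6,8} for the 28 across but in {9} for the 11 down — contradiction. So R1C3 = 4.
R2C3 = 11 − 4 = 7 completes the 11 down.
Given what's placed, R2C2 must be 6 to fit the 28 across and 8 down.
R2C5 = 28 − 20 = 8 completes the 28 across.
R1C2 = 8 − 6 = 2 completes the 8 down.
R1C5 = 24 − 23 = 1 completes the 24 across.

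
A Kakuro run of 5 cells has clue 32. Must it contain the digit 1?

No

Counterexample: {2,6,7,8,9} sums to 32 without using 1.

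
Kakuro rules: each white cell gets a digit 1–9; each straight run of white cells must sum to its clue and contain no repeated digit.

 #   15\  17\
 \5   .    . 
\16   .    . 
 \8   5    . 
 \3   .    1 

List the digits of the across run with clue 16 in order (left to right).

7, 9

16 in 2 cells must be {7,9}; 3 in 2 cells must be {1,2}.
Given what's placed, R2C1 must be 7 to fit the 16 across and 15 down.
R2C2 = 16 − 7 = 9 completes the 16 across.
R3C2 = 8 − 5 = 3 completes the 8 across.
R4C1 = 3 − 1 = 2 completes the 3 across.
R1C1 = 15 − 14 = 1 completes the 15 down.
R1C2 = 5 − 1 = 4 completes the 5 across.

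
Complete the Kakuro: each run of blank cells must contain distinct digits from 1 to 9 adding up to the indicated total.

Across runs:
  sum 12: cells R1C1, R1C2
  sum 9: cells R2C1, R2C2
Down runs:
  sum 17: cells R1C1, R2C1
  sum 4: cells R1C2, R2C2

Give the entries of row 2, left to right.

8, 1

17 in 2 cells must be {8,9}; 4 in 2 cells must be {1,3}.
The 12 across and the 4 down share only 3, so R1C2 = 3.
The 9 across and the 17 down share only 8, so R2C1 = 8.
R2C2 = 9 − 8 = 1 completes the 9 across.
R1C1 = 12 − 3 = 9 completes the 12 across.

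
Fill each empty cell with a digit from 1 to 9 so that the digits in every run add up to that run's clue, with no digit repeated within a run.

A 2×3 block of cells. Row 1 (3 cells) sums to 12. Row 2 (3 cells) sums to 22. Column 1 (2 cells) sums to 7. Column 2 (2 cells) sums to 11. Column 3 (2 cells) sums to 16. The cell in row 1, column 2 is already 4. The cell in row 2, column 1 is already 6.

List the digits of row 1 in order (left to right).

1 4 7

16 in 2 cells must be {7,9}.
(1,1) = 7 − 6 = 1 completes the 7 down.
(1,3) = 12 − 5 = 7 completes the 12 across.
(2,2) = 11 − 4 = 7 completes the 11 down.
(2,3) = 22 − 13 = 9 completes the 22 across.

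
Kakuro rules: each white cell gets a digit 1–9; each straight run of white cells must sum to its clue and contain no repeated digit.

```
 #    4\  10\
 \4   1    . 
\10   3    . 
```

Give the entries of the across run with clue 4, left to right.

1 3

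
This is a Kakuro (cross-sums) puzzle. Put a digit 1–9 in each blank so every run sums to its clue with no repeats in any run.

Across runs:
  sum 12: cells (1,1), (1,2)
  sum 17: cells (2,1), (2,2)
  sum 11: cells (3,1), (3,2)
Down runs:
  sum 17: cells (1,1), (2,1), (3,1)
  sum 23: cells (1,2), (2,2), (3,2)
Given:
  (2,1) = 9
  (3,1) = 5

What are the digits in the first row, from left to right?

3 9

17 in 2 cells must be {8,9}; 23 in 3 cells must be {6,8,9}.
(1,1) = 17 − 14 = 3 completes the 17 down.
(1,2) = 12 − 3 = 9 completes the 12 across.
(2,2) = 17 − 9 = 8 completes the 17 across.
(3,2) = 11 − 5 = 6 completes the 11 across.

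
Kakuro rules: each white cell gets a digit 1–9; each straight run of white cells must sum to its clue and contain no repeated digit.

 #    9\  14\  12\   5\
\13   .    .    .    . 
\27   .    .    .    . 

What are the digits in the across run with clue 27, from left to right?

6 9 8 4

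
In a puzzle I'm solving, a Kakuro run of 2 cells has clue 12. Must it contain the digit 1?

No

Counterexample: {3,9} sums to 12 without using 1.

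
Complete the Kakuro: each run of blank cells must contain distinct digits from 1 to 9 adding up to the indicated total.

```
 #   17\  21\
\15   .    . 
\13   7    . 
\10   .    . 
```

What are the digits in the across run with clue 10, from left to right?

2 8

R2C2 = 13 − 7 = 6 completes the 13 across.
Nothing is forced directly, so branch on R1C2, whose candidates are 7 or 8. If R1C2 = 8: then R1C1 would have to be in {7} for the 15 across but in {1,2,4,6,8,9} for the 17 down — contradiction. So R1C2 = 7.
R1C1 = 15 − 7 = 8 completes the 15 across.
R3C1 = 17 − 15 = 2 completes the 17 down.
R3C2 = 10 − 2 = 8 completes the 10 across.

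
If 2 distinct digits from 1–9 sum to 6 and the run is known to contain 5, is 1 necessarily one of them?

Yes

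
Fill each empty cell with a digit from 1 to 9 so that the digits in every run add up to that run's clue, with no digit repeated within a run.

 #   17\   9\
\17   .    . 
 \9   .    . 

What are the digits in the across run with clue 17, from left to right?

9 8

17 in 2 cells must be {8,9}.
The 17 across and the 9 down share only 8, so R1C2 = 8.
The 9 across and the 17 down share only 8, so R2C1 = 8.
R2C2 = 9 − 8 = 1 completes the 9 across.
R1C1 = 17 − 8 = 9 completes the 17 across.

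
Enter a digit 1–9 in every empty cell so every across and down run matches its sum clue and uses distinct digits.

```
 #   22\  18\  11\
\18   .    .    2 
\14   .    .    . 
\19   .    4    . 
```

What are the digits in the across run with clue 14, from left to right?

Given what's placed, R1C2 must be 9 to fit the 18 across and 18 down.
R2C2 = 18 − 13 = 5 completes the 18 down.
R1C1 = 18 − 11 = 7 completes the 18 across.
Given what's placed, R2C1 must be 6 to fit the 14 across and 22 down.
R2C3 = 14 − 11 = 3 completes the 14 across.
R3C1 = 22 − 13 = 9 completes the 22 down.
R3C3 = 19 − 13 = 6 completes the 19 across.

6 5 3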